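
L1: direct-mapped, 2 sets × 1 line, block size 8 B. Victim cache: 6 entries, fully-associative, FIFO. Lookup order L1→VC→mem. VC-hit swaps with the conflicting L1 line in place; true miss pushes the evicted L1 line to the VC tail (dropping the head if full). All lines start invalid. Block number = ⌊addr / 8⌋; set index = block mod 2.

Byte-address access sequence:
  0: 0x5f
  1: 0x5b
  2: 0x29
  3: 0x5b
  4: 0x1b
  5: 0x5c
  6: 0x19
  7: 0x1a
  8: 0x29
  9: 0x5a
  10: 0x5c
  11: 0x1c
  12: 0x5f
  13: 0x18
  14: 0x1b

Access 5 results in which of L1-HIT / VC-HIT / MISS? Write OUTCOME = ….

0: 0x5f (blk 11, set 1) → MISS  vc=[]
1: 0x5b (blk 11, set 1) → L1-HIT  vc=[]
2: 0x29 (blk 5, set 1) → MISS  vc=[11]
3: 0x5b (blk 11, set 1) → VC-HIT  vc=[5]
4: 0x1b (blk 3, set 1) → MISS  vc=[5, 11]
5: 0x5c (blk 11, set 1) → VC-HIT  vc=[5, 3]
6: 0x19 (blk 3, set 1) → VC-HIT  vc=[5, 11]
7: 0x1a (blk 3, set 1) → L1-HIT  vc=[5, 11]
8: 0x29 (blk 5, set 1) → VC-HIT  vc=[3, 11]
9: 0x5a (blk 11, set 1) → VC-HIT  vc=[3, 5]
10: 0x5c (blk 11, set 1) → L1-HIT  vc=[3, 5]
11: 0x1c (blk 3, set 1) → VC-HIT  vc=[11, 5]
12: 0x5f (blk 11, set 1) → VC-HIT  vc=[3, 5]
13: 0x18 (blk 3, set 1) → VC-HIT  vc=[11, 5]
14: 0x1b (blk 3, set 1) → L1-HIT  vc=[11, 5]

OUTCOME = VC-HIT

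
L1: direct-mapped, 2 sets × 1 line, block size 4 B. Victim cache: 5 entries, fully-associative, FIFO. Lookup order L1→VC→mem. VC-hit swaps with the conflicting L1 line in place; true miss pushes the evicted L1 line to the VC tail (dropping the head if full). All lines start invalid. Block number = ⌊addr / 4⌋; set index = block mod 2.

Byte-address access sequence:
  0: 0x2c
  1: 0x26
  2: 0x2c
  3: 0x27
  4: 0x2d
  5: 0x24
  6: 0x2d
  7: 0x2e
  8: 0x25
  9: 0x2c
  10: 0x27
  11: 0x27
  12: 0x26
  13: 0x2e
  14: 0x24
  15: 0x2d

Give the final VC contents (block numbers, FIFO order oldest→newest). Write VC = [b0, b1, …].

  [0] addr=0x2c blk=11 s=1: MISS | VC []
  [1] addr=0x26 blk=9 s=1: MISS | VC [11]
  [2] addr=0x2c blk=11 s=1: VC-HIT | VC [9]
  [3] addr=0x27 blk=9 s=1: VC-HIT | VC [11]
  [4] addr=0x2d blk=11 s=1: VC-HIT | VC [9]
  [5] addr=0x24 blk=9 s=1: VC-HIT | VC [11]
  [6] addr=0x2d blk=11 s=1: VC-HIT | VC [9]
  [7] addr=0x2e blk=11 s=1: L1-HIT | VC [9]
  [8] addr=0x25 blk=9 s=1: VC-HIT | VC [11]
  [9] addr=0x2c blk=11 s=1: VC-HIT | VC [9]
  [10] addr=0x27 blk=9 s=1: VC-HIT | VC [11]
  [11] addr=0x27 blk=9 s=1: L1-HIT | VC [11]
  [12] addr=0x26 blk=9 s=1: L1-HIT | VC [11]
  [13] addr=0x2e blk=11 s=1: VC-HIT | VC [9]
  [14] addr=0x24 blk=9 s=1: VC-HIT | VC [11]
  [15] addr=0x2d blk=11 s=1: VC-HIT | VC [9]

VC = [9]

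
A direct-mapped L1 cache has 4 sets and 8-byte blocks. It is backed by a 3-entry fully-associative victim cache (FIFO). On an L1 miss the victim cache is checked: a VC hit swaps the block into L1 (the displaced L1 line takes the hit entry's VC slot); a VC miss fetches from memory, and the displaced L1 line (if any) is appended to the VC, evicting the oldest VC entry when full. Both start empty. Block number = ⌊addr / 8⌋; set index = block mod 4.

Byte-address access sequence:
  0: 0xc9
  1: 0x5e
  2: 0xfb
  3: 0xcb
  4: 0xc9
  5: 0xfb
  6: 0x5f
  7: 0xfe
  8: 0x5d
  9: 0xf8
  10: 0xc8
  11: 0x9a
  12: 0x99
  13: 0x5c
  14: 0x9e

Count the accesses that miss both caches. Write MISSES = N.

MISSES = 4

#0 0xc9→b25/s1 MISS; vc=[]
#1 0x5e→b11/s3 MISS; vc=[]
#2 0xfb→b31/s3 MISS; vc=[11]
#3 0xcb→b25/s1 L1-HIT; vc=[11]
#4 0xc9→b25/s1 L1-HIT; vc=[11]
#5 0xfb→b31/s3 L1-HIT; vc=[11]
#6 0x5f→b11/s3 VC-HIT; vc=[31]
#7 0xfe→b31/s3 VC-HIT; vc=[11]
#8 0x5d→b11/s3 VC-HIT; vc=[31]
#9 0xf8→b31/s3 VC-HIT; vc=[11]
#10 0xc8→b25/s1 L1-HIT; vc=[11]
#11 0x9a→b19/s3 MISS; vc=[11,31]
#12 0x99→b19/s3 L1-HIT; vc=[11,31]
#13 0x5c→b11/s3 VC-HIT; vc=[19,31]
#14 0x9e→b19/s3 VC-HIT; vc=[11,31]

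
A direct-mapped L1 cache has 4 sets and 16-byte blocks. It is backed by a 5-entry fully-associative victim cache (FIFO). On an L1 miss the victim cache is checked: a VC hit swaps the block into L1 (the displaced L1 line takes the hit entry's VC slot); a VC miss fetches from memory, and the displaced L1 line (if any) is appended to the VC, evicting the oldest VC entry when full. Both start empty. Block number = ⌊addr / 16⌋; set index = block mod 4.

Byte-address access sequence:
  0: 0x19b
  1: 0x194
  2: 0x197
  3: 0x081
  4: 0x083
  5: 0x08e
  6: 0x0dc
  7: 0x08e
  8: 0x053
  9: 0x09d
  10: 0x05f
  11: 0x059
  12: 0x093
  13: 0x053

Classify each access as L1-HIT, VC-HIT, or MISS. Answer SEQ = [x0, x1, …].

SEQ = [MISS, L1-HIT, L1-HIT, MISS, L1-HIT, L1-HIT, MISS, L1-HIT, MISS, MISS, VC-HIT, L1-HIT, VC-HIT, VC-HIT]

0: 0x19b (blk 25, set 1) → MISS  vc=[]
1: 0x194 (blk 25, set 1) → L1-HIT  vc=[]
2: 0x197 (blk 25, set 1) → L1-HIT  vc=[]
3: 0x81 (blk 8, set 0) → MISS  vc=[]
4: 0x83 (blk 8, set 0) → L1-HIT  vc=[]
5: 0x8e (blk 8, set 0) → L1-HIT  vc=[]
6: 0xdc (blk 13, set 1) → MISS  vc=[25]
7: 0x8e (blk 8, set 0) → L1-HIT  vc=[25]
8: 0x53 (blk 5, set 1) → MISS  vc=[25, 13]
9: 0x9d (blk 9, set 1) → MISS  vc=[25, 13, 5]
10: 0x5f (blk 5, set 1) → VC-HIT  vc=[25, 13, 9]
11: 0x59 (blk 5, set 1) → L1-HIT  vc=[25, 13, 9]
12: 0x93 (blk 9, set 1) → VC-HIT  vc=[25, 13, 5]
13: 0x53 (blk 5, set 1) → VC-HIT  vc=[25, 13, 9]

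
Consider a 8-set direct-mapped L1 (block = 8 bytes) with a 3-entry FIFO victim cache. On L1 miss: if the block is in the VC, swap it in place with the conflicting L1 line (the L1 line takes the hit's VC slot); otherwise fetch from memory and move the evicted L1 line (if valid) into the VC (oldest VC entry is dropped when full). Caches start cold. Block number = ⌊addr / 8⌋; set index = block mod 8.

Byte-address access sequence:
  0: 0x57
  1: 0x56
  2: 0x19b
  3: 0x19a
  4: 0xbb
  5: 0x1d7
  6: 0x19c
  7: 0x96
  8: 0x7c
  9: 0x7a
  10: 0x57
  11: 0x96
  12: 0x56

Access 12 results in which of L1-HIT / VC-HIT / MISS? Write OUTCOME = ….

#0 0x57→b10/s2 MISS; vc=[]
#1 0x56→b10/s2 L1-HIT; vc=[]
#2 0x19b→b51/s3 MISS; vc=[]
#3 0x19a→b51/s3 L1-HIT; vc=[]
#4 0xbb→b23/s7 MISS; vc=[]
#5 0x1d7→b58/s2 MISS; vc=[10]
#6 0x19c→b51/s3 L1-HIT; vc=[10]
#7 0x96→b18/s2 MISS; vc=[10,58]
#8 0x7c→b15/s7 MISS; vc=[10,58,23]
#9 0x7a→b15/s7 L1-HIT; vc=[10,58,23]
#10 0x57→b10/s2 VC-HIT; vc=[18,58,23]
#11 0x96→b18/s2 VC-HIT; vc=[10,58,23]
#12 0x56→b10/s2 VC-HIT; vc=[18,58,23]

OUTCOME = VC-HIT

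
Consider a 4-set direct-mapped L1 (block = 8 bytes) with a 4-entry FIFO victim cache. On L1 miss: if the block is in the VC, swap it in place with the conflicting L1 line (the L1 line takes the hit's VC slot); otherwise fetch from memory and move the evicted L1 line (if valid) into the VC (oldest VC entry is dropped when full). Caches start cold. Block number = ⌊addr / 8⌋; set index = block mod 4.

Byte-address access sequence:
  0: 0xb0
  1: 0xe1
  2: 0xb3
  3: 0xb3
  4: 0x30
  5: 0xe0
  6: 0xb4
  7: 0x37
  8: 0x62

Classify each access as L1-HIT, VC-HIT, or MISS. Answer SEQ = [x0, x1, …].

SEQ = [MISS, MISS, L1-HIT, L1-HIT, MISS, L1-HIT, VC-HIT, VC-HIT, MISS]

#0 0xb0→b22/s2 MISS; vc=[]
#1 0xe1→b28/s0 MISS; vc=[]
#2 0xb3→b22/s2 L1-HIT; vc=[]
#3 0xb3→b22/s2 L1-HIT; vc=[]
#4 0x30→b6/s2 MISS; vc=[22]
#5 0xe0→b28/s0 L1-HIT; vc=[22]
#6 0xb4→b22/s2 VC-HIT; vc=[6]
#7 0x37→b6/s2 VC-HIT; vc=[22]
#8 0x62→b12/s0 MISS; vc=[22,28]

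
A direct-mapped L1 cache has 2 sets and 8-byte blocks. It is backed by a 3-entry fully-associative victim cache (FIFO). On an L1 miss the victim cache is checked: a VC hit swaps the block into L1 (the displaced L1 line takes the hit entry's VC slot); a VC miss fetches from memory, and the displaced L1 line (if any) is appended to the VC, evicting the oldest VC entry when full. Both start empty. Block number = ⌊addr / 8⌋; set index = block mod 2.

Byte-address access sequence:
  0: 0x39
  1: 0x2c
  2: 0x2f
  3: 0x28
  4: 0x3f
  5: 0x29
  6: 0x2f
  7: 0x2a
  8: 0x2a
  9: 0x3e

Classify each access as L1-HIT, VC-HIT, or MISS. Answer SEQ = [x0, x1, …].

SEQ = [MISS, MISS, L1-HIT, L1-HIT, VC-HIT, VC-HIT, L1-HIT, L1-HIT, L1-HIT, VC-HIT]

0: 0x39 (blk 7, set 1) → MISS  vc=[]
1: 0x2c (blk 5, set 1) → MISS  vc=[7]
2: 0x2f (blk 5, set 1) → L1-HIT  vc=[7]
3: 0x28 (blk 5, set 1) → L1-HIT  vc=[7]
4: 0x3f (blk 7, set 1) → VC-HIT  vc=[5]
5: 0x29 (blk 5, set 1) → VC-HIT  vc=[7]
6: 0x2f (blk 5, set 1) → L1-HIT  vc=[7]
7: 0x2a (blk 5, set 1) → L1-HIT  vc=[7]
8: 0x2a (blk 5, set 1) → L1-HIT  vc=[7]
9: 0x3e (blk 7, set 1) → VC-HIT  vc=[5]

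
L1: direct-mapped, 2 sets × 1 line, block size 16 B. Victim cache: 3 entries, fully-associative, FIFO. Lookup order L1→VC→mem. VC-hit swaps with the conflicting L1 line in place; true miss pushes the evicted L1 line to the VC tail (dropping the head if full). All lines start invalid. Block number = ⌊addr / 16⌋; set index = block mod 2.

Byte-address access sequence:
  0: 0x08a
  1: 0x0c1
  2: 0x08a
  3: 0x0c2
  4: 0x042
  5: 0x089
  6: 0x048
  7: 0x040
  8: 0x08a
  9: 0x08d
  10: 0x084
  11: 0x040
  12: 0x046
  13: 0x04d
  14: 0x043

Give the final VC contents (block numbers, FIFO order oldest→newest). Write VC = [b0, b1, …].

VC = [8, 12]

0: 0x8a (blk 8, set 0) → MISS  vc=[]
1: 0xc1 (blk 12, set 0) → MISS  vc=[8]
2: 0x8a (blk 8, set 0) → VC-HIT  vc=[12]
3: 0xc2 (blk 12, set 0) → VC-HIT  vc=[8]
4: 0x42 (blk 4, set 0) → MISS  vc=[8, 12]
5: 0x89 (blk 8, set 0) → VC-HIT  vc=[4, 12]
6: 0x48 (blk 4, set 0) → VC-HIT  vc=[8, 12]
7: 0x40 (blk 4, set 0) → L1-HIT  vc=[8, 12]
8: 0x8a (blk 8, set 0) → VC-HIT  vc=[4, 12]
9: 0x8d (blk 8, set 0) → L1-HIT  vc=[4, 12]
10: 0x84 (blk 8, set 0) → L1-HIT  vc=[4, 12]
11: 0x40 (blk 4, set 0) → VC-HIT  vc=[8, 12]
12: 0x46 (blk 4, set 0) → L1-HIT  vc=[8, 12]
13: 0x4d (blk 4, set 0) → L1-HIT  vc=[8, 12]
14: 0x43 (blk 4, set 0) → L1-HIT  vc=[8, 12]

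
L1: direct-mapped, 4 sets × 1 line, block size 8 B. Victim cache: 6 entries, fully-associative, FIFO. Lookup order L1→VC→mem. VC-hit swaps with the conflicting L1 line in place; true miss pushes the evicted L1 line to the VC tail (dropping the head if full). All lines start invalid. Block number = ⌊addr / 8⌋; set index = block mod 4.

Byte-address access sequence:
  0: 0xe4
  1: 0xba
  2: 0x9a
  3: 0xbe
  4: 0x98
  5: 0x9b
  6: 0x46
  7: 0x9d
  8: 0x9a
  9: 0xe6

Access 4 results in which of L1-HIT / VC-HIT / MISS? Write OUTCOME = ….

0: 0xe4 (blk 28, set 0) → MISS  vc=[]
1: 0xba (blk 23, set 3) → MISS  vc=[]
2: 0x9a (blk 19, set 3) → MISS  vc=[23]
3: 0xbe (blk 23, set 3) → VC-HIT  vc=[19]
4: 0x98 (blk 19, set 3) → VC-HIT  vc=[23]
5: 0x9b (blk 19, set 3) → L1-HIT  vc=[23]
6: 0x46 (blk 8, set 0) → MISS  vc=[23, 28]
7: 0x9d (blk 19, set 3) → L1-HIT  vc=[23, 28]
8: 0x9a (blk 19, set 3) → L1-HIT  vc=[23, 28]
9: 0xe6 (blk 28, set 0) → VC-HIT  vc=[23, 8]

OUTCOME = VC-HIT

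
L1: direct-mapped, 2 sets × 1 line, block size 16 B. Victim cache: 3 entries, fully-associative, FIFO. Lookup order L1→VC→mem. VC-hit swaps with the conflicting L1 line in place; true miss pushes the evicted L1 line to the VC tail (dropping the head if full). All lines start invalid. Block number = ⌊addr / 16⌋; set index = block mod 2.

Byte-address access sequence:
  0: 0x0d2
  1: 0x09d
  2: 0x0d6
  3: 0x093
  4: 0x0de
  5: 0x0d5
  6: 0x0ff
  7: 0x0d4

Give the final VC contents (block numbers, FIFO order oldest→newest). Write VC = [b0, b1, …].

#0 0xd2→b13/s1 MISS; vc=[]
#1 0x9d→b9/s1 MISS; vc=[13]
#2 0xd6→b13/s1 VC-HIT; vc=[9]
#3 0x93→b9/s1 VC-HIT; vc=[13]
#4 0xde→b13/s1 VC-HIT; vc=[9]
#5 0xd5→b13/s1 L1-HIT; vc=[9]
#6 0xff→b15/s1 MISS; vc=[9,13]
#7 0xd4→b13/s1 VC-HIT; vc=[9,15]

VC = [9, 15]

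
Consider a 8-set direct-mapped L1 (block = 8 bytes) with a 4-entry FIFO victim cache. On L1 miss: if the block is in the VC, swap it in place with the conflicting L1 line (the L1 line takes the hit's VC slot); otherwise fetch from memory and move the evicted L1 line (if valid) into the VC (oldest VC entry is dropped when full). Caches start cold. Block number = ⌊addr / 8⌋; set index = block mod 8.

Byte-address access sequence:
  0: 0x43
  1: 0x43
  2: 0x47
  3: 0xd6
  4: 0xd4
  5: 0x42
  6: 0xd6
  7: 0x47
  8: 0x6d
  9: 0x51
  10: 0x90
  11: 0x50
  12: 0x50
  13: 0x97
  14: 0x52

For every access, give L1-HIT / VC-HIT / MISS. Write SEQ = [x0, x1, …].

  [0] addr=0x43 blk=8 s=0: MISS | VC []
  [1] addr=0x43 blk=8 s=0: L1-HIT | VC []
  [2] addr=0x47 blk=8 s=0: L1-HIT | VC []
  [3] addr=0xd6 blk=26 s=2: MISS | VC []
  [4] addr=0xd4 blk=26 s=2: L1-HIT | VC []
  [5] addr=0x42 blk=8 s=0: L1-HIT | VC []
  [6] addr=0xd6 blk=26 s=2: L1-HIT | VC []
  [7] addr=0x47 blk=8 s=0: L1-HIT | VC []
  [8] addr=0x6d blk=13 s=5: MISS | VC []
  [9] addr=0x51 blk=10 s=2: MISS | VC [26]
  [10] addr=0x90 blk=18 s=2: MISS | VC [26, 10]
  [11] addr=0x50 blk=10 s=2: VC-HIT | VC [26, 18]
  [12] addr=0x50 blk=10 s=2: L1-HIT | VC [26, 18]
  [13] addr=0x97 blk=18 s=2: VC-HIT | VC [26, 10]
  [14] addr=0x52 blk=10 s=2: VC-HIT | VC [26, 18]

SEQ = [MISS, L1-HIT, L1-HIT, MISS, L1-HIT, L1-HIT, L1-HIT, L1-HIT, MISS, MISS, MISS, VC-HIT, L1-HIT, VC-HIT, VC-HIT]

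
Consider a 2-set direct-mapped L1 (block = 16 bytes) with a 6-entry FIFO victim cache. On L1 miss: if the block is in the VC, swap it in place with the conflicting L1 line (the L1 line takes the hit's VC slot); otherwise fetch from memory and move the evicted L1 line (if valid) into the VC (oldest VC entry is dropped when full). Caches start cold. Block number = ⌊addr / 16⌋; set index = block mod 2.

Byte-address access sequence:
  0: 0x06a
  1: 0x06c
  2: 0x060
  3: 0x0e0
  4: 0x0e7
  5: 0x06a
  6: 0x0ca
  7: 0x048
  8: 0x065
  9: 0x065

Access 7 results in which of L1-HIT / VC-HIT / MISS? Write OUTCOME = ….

OUTCOME = MISS

  [0] addr=0x6a blk=6 s=0: MISS | VC []
  [1] addr=0x6c blk=6 s=0: L1-HIT | VC []
  [2] addr=0x60 blk=6 s=0: L1-HIT | VC []
  [3] addr=0xe0 blk=14 s=0: MISS | VC [6]
  [4] addr=0xe7 blk=14 s=0: L1-HIT | VC [6]
  [5] addr=0x6a blk=6 s=0: VC-HIT | VC [14]
  [6] addr=0xca blk=12 s=0: MISS | VC [14, 6]
  [7] addr=0x48 blk=4 s=0: MISS | VC [14, 6, 12]
  [8] addr=0x65 blk=6 s=0: VC-HIT | VC [14, 4, 12]
  [9] addr=0x65 blk=6 s=0: L1-HIT | VC [14, 4, 12]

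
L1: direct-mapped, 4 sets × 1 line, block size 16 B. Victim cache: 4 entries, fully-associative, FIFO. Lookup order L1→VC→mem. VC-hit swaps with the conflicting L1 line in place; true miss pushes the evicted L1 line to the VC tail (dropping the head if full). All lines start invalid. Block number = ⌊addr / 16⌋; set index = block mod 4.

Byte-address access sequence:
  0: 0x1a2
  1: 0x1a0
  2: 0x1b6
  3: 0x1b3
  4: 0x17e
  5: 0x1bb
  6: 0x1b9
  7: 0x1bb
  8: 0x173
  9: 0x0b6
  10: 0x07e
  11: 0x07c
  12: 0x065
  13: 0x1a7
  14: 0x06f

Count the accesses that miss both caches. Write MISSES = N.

0: 0x1a2 (blk 26, set 2) → MISS  vc=[]
1: 0x1a0 (blk 26, set 2) → L1-HIT  vc=[]
2: 0x1b6 (blk 27, set 3) → MISS  vc=[]
3: 0x1b3 (blk 27, set 3) → L1-HIT  vc=[]
4: 0x17e (blk 23, set 3) → MISS  vc=[27]
5: 0x1bb (blk 27, set 3) → VC-HIT  vc=[23]
6: 0x1b9 (blk 27, set 3) → L1-HIT  vc=[23]
7: 0x1bb (blk 27, set 3) → L1-HIT  vc=[23]
8: 0x173 (blk 23, set 3) → VC-HIT  vc=[27]
9: 0xb6 (blk 11, set 3) → MISS  vc=[27, 23]
10: 0x7e (blk 7, set 3) → MISS  vc=[27, 23, 11]
11: 0x7c (blk 7, set 3) → L1-HIT  vc=[27, 23, 11]
12: 0x65 (blk 6, set 2) → MISS  vc=[27, 23, 11, 26]
13: 0x1a7 (blk 26, set 2) → VC-HIT  vc=[27, 23, 11, 6]
14: 0x6f (blk 6, set 2) → VC-HIT  vc=[27, 23, 11, 26]

MISSES = 6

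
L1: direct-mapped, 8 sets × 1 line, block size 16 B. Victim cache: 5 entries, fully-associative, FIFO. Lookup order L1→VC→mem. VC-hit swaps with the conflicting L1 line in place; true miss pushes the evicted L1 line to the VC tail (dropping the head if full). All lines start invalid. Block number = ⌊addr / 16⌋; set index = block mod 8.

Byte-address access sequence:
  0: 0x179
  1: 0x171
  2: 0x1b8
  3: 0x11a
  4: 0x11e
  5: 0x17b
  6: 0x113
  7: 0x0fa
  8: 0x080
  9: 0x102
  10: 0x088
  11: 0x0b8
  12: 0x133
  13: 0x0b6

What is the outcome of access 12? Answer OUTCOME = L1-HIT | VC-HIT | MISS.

  [0] addr=0x179 blk=23 s=7: MISS | VC []
  [1] addr=0x171 blk=23 s=7: L1-HIT | VC []
  [2] addr=0x1b8 blk=27 s=3: MISS | VC []
  [3] addr=0x11a blk=17 s=1: MISS | VC []
  [4] addr=0x11e blk=17 s=1: L1-HIT | VC []
  [5] addr=0x17b blk=23 s=7: L1-HIT | VC []
  [6] addr=0x113 blk=17 s=1: L1-HIT | VC []
  [7] addr=0xfa blk=15 s=7: MISS | VC [23]
  [8] addr=0x80 blk=8 s=0: MISS | VC [23]
  [9] addr=0x102 blk=16 s=0: MISS | VC [23, 8]
  [10] addr=0x88 blk=8 s=0: VC-HIT | VC [23, 16]
  [11] addr=0xb8 blk=11 s=3: MISS | VC [23, 16, 27]
  [12] addr=0x133 blk=19 s=3: MISS | VC [23, 16, 27, 11]
  [13] addr=0xb6 blk=11 s=3: VC-HIT | VC [23, 16, 27, 19]

OUTCOME = MISS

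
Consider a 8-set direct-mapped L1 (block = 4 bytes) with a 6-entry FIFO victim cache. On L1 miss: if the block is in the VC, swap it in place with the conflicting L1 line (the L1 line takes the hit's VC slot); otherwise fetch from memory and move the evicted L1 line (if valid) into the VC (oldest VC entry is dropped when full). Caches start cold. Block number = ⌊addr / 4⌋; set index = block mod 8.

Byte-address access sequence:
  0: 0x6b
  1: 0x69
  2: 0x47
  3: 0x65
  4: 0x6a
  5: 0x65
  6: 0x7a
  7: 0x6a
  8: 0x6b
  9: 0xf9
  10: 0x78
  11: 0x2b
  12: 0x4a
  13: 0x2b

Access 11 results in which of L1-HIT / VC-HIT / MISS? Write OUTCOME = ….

OUTCOME = MISS

#0 0x6b→b26/s2 MISS; vc=[]
#1 0x69→b26/s2 L1-HIT; vc=[]
#2 0x47→b17/s1 MISS; vc=[]
#3 0x65→b25/s1 MISS; vc=[17]
#4 0x6a→b26/s2 L1-HIT; vc=[17]
#5 0x65→b25/s1 L1-HIT; vc=[17]
#6 0x7a→b30/s6 MISS; vc=[17]
#7 0x6a→b26/s2 L1-HIT; vc=[17]
#8 0x6b→b26/s2 L1-HIT; vc=[17]
#9 0xf9→b62/s6 MISS; vc=[17,30]
#10 0x78→b30/s6 VC-HIT; vc=[17,62]
#11 0x2b→b10/s2 MISS; vc=[17,62,26]
#12 0x4a→b18/s2 MISS; vc=[17,62,26,10]
#13 0x2b→b10/s2 VC-HIT; vc=[17,62,26,18]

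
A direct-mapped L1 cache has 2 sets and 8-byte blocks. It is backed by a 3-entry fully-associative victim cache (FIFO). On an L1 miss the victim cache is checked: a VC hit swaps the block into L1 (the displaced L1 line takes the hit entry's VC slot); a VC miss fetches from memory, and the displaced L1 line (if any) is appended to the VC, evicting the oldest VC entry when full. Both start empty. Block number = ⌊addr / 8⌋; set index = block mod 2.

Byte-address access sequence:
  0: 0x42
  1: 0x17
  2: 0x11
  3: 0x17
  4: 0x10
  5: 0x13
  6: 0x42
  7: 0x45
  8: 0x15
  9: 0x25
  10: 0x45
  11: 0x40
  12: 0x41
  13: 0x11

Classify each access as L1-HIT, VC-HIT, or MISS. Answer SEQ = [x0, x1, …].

#0 0x42→b8/s0 MISS; vc=[]
#1 0x17→b2/s0 MISS; vc=[8]
#2 0x11→b2/s0 L1-HIT; vc=[8]
#3 0x17→b2/s0 L1-HIT; vc=[8]
#4 0x10→b2/s0 L1-HIT; vc=[8]
#5 0x13→b2/s0 L1-HIT; vc=[8]
#6 0x42→b8/s0 VC-HIT; vc=[2]
#7 0x45→b8/s0 L1-HIT; vc=[2]
#8 0x15→b2/s0 VC-HIT; vc=[8]
#9 0x25→b4/s0 MISS; vc=[8,2]
#10 0x45→b8/s0 VC-HIT; vc=[4,2]
#11 0x40→b8/s0 L1-HIT; vc=[4,2]
#12 0x41→b8/s0 L1-HIT; vc=[4,2]
#13 0x11→b2/s0 VC-HIT; vc=[4,8]

SEQ = [MISS, MISS, L1-HIT, L1-HIT, L1-HIT, L1-HIT, VC-HIT, L1-HIT, VC-HIT, MISS, VC-HIT, L1-HIT, L1-HIT, VC-HIT]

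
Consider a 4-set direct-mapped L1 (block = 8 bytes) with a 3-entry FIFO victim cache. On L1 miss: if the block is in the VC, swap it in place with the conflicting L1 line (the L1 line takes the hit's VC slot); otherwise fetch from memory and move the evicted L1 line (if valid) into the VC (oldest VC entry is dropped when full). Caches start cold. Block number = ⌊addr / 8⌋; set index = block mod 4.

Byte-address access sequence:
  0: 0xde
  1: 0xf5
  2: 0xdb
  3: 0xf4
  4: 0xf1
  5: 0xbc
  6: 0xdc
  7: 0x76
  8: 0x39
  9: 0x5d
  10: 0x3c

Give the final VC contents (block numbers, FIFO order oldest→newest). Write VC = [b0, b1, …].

0: 0xde (blk 27, set 3) → MISS  vc=[]
1: 0xf5 (blk 30, set 2) → MISS  vc=[]
2: 0xdb (blk 27, set 3) → L1-HIT  vc=[]
3: 0xf4 (blk 30, set 2) → L1-HIT  vc=[]
4: 0xf1 (blk 30, set 2) → L1-HIT  vc=[]
5: 0xbc (blk 23, set 3) → MISS  vc=[27]
6: 0xdc (blk 27, set 3) → VC-HIT  vc=[23]
7: 0x76 (blk 14, set 2) → MISS  vc=[23, 30]
8: 0x39 (blk 7, set 3) → MISS  vc=[23, 30, 27]
9: 0x5d (blk 11, set 3) → MISS  vc=[30, 27, 7]
10: 0x3c (blk 7, set 3) → VC-HIT  vc=[30, 27, 11]

VC = [30, 27, 11]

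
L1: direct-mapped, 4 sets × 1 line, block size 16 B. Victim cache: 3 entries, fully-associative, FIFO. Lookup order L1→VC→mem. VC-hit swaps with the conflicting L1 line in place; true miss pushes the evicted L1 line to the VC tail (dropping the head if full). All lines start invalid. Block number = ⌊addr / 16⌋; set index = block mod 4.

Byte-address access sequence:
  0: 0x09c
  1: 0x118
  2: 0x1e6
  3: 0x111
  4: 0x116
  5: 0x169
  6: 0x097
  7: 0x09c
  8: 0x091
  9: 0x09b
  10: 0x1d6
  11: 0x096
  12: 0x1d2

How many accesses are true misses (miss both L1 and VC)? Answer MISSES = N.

MISSES = 5

  [0] addr=0x9c blk=9 s=1: MISS | VC []
  [1] addr=0x118 blk=17 s=1: MISS | VC [9]
  [2] addr=0x1e6 blk=30 s=2: MISS | VC [9]
  [3] addr=0x111 blk=17 s=1: L1-HIT | VC [9]
  [4] addr=0x116 blk=17 s=1: L1-HIT | VC [9]
  [5] addr=0x169 blk=22 s=2: MISS | VC [9, 30]
  [6] addr=0x97 blk=9 s=1: VC-HIT | VC [17, 30]
  [7] addr=0x9c blk=9 s=1: L1-HIT | VC [17, 30]
  [8] addr=0x91 blk=9 s=1: L1-HIT | VC [17, 30]
  [9] addr=0x9b blk=9 s=1: L1-HIT | VC [17, 30]
  [10] addr=0x1d6 blk=29 s=1: MISS | VC [17, 30, 9]
  [11] addr=0x96 blk=9 s=1: VC-HIT | VC [17, 30, 29]
  [12] addr=0x1d2 blk=29 s=1: VC-HIT | VC [17, 30, 9]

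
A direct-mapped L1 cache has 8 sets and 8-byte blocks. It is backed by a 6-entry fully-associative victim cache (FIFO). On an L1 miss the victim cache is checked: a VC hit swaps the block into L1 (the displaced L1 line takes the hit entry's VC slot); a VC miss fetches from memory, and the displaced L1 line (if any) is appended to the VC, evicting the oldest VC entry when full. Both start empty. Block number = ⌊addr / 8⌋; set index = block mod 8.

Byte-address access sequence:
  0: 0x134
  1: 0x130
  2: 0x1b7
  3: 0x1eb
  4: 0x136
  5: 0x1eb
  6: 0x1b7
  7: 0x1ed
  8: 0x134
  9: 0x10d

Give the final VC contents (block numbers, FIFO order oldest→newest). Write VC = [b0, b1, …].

VC = [54]

0: 0x134 (blk 38, set 6) → MISS  vc=[]
1: 0x130 (blk 38, set 6) → L1-HIT  vc=[]
2: 0x1b7 (blk 54, set 6) → MISS  vc=[38]
3: 0x1eb (blk 61, set 5) → MISS  vc=[38]
4: 0x136 (blk 38, set 6) → VC-HIT  vc=[54]
5: 0x1eb (blk 61, set 5) → L1-HIT  vc=[54]
6: 0x1b7 (blk 54, set 6) → VC-HIT  vc=[38]
7: 0x1ed (blk 61, set 5) → L1-HIT  vc=[38]
8: 0x134 (blk 38, set 6) → VC-HIT  vc=[54]
9: 0x10d (blk 33, set 1) → MISS  vc=[54]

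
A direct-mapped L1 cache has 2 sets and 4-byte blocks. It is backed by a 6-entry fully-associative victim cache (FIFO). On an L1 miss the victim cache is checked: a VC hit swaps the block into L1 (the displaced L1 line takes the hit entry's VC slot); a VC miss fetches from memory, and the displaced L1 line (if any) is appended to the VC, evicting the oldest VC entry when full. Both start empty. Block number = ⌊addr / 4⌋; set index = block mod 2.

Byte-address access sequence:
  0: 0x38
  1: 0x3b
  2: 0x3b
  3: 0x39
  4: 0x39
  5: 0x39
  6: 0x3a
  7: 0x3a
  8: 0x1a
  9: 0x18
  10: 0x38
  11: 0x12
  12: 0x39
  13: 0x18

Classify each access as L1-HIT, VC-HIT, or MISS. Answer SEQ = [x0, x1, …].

#0 0x38→b14/s0 MISS; vc=[]
#1 0x3b→b14/s0 L1-HIT; vc=[]
#2 0x3b→b14/s0 L1-HIT; vc=[]
#3 0x39→b14/s0 L1-HIT; vc=[]
#4 0x39→b14/s0 L1-HIT; vc=[]
#5 0x39→b14/s0 L1-HIT; vc=[]
#6 0x3a→b14/s0 L1-HIT; vc=[]
#7 0x3a→b14/s0 L1-HIT; vc=[]
#8 0x1a→b6/s0 MISS; vc=[14]
#9 0x18→b6/s0 L1-HIT; vc=[14]
#10 0x38→b14/s0 VC-HIT; vc=[6]
#11 0x12→b4/s0 MISS; vc=[6,14]
#12 0x39→b14/s0 VC-HIT; vc=[6,4]
#13 0x18→b6/s0 VC-HIT; vc=[14,4]

SEQ = [MISS, L1-HIT, L1-HIT, L1-HIT, L1-HIT, L1-HIT, L1-HIT, L1-HIT, MISS, L1-HIT, VC-HIT, MISS, VC-HIT, VC-HIT]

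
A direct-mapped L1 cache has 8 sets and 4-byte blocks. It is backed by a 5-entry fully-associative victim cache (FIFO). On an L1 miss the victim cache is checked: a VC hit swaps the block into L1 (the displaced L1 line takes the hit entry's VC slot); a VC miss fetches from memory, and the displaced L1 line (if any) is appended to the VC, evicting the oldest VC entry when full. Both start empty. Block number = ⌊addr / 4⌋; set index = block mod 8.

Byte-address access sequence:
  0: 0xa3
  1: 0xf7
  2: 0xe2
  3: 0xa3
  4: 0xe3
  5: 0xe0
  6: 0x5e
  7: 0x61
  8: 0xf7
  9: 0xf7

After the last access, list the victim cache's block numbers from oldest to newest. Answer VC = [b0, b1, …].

0: 0xa3 (blk 40, set 0) → MISS  vc=[]
1: 0xf7 (blk 61, set 5) → MISS  vc=[]
2: 0xe2 (blk 56, set 0) → MISS  vc=[40]
3: 0xa3 (blk 40, set 0) → VC-HIT  vc=[56]
4: 0xe3 (blk 56, set 0) → VC-HIT  vc=[40]
5: 0xe0 (blk 56, set 0) → L1-HIT  vc=[40]
6: 0x5e (blk 23, set 7) → MISS  vc=[40]
7: 0x61 (blk 24, set 0) → MISS  vc=[40, 56]
8: 0xf7 (blk 61, set 5) → L1-HIT  vc=[40, 56]
9: 0xf7 (blk 61, set 5) → L1-HIT  vc=[40, 56]

VC = [40, 56]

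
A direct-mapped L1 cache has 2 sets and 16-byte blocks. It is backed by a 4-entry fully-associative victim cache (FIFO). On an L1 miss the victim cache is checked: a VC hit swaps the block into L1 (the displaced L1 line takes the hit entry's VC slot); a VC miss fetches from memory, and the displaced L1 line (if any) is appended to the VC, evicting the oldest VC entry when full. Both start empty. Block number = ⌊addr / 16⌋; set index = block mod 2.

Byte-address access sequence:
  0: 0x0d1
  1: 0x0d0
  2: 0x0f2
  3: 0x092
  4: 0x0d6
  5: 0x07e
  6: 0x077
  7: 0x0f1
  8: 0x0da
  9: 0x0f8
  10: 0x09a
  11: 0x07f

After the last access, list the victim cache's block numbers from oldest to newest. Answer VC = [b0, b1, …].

  [0] addr=0xd1 blk=13 s=1: MISS | VC []
  [1] addr=0xd0 blk=13 s=1: L1-HIT | VC []
  [2] addr=0xf2 blk=15 s=1: MISS | VC [13]
  [3] addr=0x92 blk=9 s=1: MISS | VC [13, 15]
  [4] addr=0xd6 blk=13 s=1: VC-HIT | VC [9, 15]
  [5] addr=0x7e blk=7 s=1: MISS | VC [9, 15, 13]
  [6] addr=0x77 blk=7 s=1: L1-HIT | VC [9, 15, 13]
  [7] addr=0xf1 blk=15 s=1: VC-HIT | VC [9, 7, 13]
  [8] addr=0xda blk=13 s=1: VC-HIT | VC [9, 7, 15]
  [9] addr=0xf8 blk=15 s=1: VC-HIT | VC [9, 7, 13]
  [10] addr=0x9a blk=9 s=1: VC-HIT | VC [15, 7, 13]
  [11] addr=0x7f blk=7 s=1: VC-HIT | VC [15, 9, 13]

VC = [15, 9, 13]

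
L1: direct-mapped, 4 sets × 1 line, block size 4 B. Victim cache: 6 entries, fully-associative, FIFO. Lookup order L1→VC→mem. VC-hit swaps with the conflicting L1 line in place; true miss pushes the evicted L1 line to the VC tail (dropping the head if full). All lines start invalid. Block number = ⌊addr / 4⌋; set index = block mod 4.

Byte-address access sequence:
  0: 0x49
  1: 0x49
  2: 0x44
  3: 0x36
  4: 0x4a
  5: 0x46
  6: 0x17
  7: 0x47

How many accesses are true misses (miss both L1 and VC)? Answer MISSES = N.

#0 0x49→b18/s2 MISS; vc=[]
#1 0x49→b18/s2 L1-HIT; vc=[]
#2 0x44→b17/s1 MISS; vc=[]
#3 0x36→b13/s1 MISS; vc=[17]
#4 0x4a→b18/s2 L1-HIT; vc=[17]
#5 0x46→b17/s1 VC-HIT; vc=[13]
#6 0x17→b5/s1 MISS; vc=[13,17]
#7 0x47→b17/s1 VC-HIT; vc=[13,5]

MISSES = 4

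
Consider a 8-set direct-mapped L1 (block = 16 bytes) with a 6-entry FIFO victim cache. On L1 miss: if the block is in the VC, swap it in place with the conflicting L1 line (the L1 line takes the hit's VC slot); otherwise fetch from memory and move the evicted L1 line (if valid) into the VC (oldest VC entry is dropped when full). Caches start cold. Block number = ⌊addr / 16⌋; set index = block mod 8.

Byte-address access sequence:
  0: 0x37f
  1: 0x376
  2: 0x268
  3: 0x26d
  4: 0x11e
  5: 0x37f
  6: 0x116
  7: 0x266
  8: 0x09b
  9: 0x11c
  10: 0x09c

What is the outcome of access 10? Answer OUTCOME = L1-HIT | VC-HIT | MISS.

0: 0x37f (blk 55, set 7) → MISS  vc=[]
1: 0x376 (blk 55, set 7) → L1-HIT  vc=[]
2: 0x268 (blk 38, set 6) → MISS  vc=[]
3: 0x26d (blk 38, set 6) → L1-HIT  vc=[]
4: 0x11e (blk 17, set 1) → MISS  vc=[]
5: 0x37f (blk 55, set 7) → L1-HIT  vc=[]
6: 0x116 (blk 17, set 1) → L1-HIT  vc=[]
7: 0x266 (blk 38, set 6) → L1-HIT  vc=[]
8: 0x9b (blk 9, set 1) → MISS  vc=[17]
9: 0x11c (blk 17, set 1) → VC-HIT  vc=[9]
10: 0x9c (blk 9, set 1) → VC-HIT  vc=[17]

OUTCOME = VC-HIT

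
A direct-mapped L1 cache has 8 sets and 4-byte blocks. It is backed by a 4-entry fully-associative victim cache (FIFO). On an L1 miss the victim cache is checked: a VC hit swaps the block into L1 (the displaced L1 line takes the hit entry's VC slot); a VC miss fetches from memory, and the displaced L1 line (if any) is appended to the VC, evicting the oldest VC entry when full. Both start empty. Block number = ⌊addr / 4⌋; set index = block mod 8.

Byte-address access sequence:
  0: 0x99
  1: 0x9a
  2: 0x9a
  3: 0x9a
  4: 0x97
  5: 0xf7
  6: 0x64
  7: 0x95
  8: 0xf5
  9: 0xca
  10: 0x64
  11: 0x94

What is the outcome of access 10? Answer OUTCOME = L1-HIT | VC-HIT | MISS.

  [0] addr=0x99 blk=38 s=6: MISS | VC []
  [1] addr=0x9a blk=38 s=6: L1-HIT | VC []
  [2] addr=0x9a blk=38 s=6: L1-HIT | VC []
  [3] addr=0x9a blk=38 s=6: L1-HIT | VC []
  [4] addr=0x97 blk=37 s=5: MISS | VC []
  [5] addr=0xf7 blk=61 s=5: MISS | VC [37]
  [6] addr=0x64 blk=25 s=1: MISS | VC [37]
  [7] addr=0x95 blk=37 s=5: VC-HIT | VC [61]
  [8] addr=0xf5 blk=61 s=5: VC-HIT | VC [37]
  [9] addr=0xca blk=50 s=2: MISS | VC [37]
  [10] addr=0x64 blk=25 s=1: L1-HIT | VC [37]
  [11] addr=0x94 blk=37 s=5: VC-HIT | VC [61]

OUTCOME = L1-HIT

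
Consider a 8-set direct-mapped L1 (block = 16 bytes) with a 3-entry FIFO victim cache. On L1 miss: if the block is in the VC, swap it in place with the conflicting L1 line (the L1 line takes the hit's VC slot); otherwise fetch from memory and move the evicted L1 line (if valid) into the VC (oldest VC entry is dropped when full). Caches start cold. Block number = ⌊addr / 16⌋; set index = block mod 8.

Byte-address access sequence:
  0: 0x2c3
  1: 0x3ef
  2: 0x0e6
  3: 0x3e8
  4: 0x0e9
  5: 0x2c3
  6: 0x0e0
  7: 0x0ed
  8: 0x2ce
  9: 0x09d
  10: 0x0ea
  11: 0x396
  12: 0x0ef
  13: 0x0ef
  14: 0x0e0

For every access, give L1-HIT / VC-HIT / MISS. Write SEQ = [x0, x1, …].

SEQ = [MISS, MISS, MISS, VC-HIT, VC-HIT, L1-HIT, L1-HIT, L1-HIT, L1-HIT, MISS, L1-HIT, MISS, L1-HIT, L1-HIT, L1-HIT]

0: 0x2c3 (blk 44, set 4) → MISS  vc=[]
1: 0x3ef (blk 62, set 6) → MISS  vc=[]
2: 0xe6 (blk 14, set 6) → MISS  vc=[62]
3: 0x3e8 (blk 62, set 6) → VC-HIT  vc=[14]
4: 0xe9 (blk 14, set 6) → VC-HIT  vc=[62]
5: 0x2c3 (blk 44, set 4) → L1-HIT  vc=[62]
6: 0xe0 (blk 14, set 6) → L1-HIT  vc=[62]
7: 0xed (blk 14, set 6) → L1-HIT  vc=[62]
8: 0x2ce (blk 44, set 4) → L1-HIT  vc=[62]
9: 0x9d (blk 9, set 1) → MISS  vc=[62]
10: 0xea (blk 14, set 6) → L1-HIT  vc=[62]
11: 0x396 (blk 57, set 1) → MISS  vc=[62, 9]
12: 0xef (blk 14, set 6) → L1-HIT  vc=[62, 9]
13: 0xef (blk 14, set 6) → L1-HIT  vc=[62, 9]
14: 0xe0 (blk 14, set 6) → L1-HIT  vc=[62, 9]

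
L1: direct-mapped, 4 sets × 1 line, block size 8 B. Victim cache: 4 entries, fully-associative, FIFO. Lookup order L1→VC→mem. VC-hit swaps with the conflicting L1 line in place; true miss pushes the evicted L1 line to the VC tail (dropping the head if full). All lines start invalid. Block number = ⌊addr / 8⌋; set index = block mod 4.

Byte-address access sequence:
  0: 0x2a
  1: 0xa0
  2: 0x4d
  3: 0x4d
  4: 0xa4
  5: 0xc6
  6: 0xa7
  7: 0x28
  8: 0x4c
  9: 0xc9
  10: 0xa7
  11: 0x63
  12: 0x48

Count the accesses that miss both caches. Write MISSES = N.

  [0] addr=0x2a blk=5 s=1: MISS | VC []
  [1] addr=0xa0 blk=20 s=0: MISS | VC []
  [2] addr=0x4d blk=9 s=1: MISS | VC [5]
  [3] addr=0x4d blk=9 s=1: L1-HIT | VC [5]
  [4] addr=0xa4 blk=20 s=0: L1-HIT | VC [5]
  [5] addr=0xc6 blk=24 s=0: MISS | VC [5, 20]
  [6] addr=0xa7 blk=20 s=0: VC-HIT | VC [5, 24]
  [7] addr=0x28 blk=5 s=1: VC-HIT | VC [9, 24]
  [8] addr=0x4c blk=9 s=1: VC-HIT | VC [5, 24]
  [9] addr=0xc9 blk=25 s=1: MISS | VC [5, 24, 9]
  [10] addr=0xa7 blk=20 s=0: L1-HIT | VC [5, 24, 9]
  [11] addr=0x63 blk=12 s=0: MISS | VC [5, 24, 9, 20]
  [12] addr=0x48 blk=9 s=1: VC-HIT | VC [5, 24, 25, 20]

MISSES = 6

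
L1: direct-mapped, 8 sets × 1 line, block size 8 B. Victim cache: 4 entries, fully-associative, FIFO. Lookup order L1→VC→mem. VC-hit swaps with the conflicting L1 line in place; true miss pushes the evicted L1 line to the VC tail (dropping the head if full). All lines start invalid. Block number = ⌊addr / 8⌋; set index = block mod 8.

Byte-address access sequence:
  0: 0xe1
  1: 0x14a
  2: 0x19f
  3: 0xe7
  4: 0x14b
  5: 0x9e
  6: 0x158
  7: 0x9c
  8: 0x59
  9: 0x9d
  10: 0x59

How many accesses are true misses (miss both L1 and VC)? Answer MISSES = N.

#0 0xe1→b28/s4 MISS; vc=[]
#1 0x14a→b41/s1 MISS; vc=[]
#2 0x19f→b51/s3 MISS; vc=[]
#3 0xe7→b28/s4 L1-HIT; vc=[]
#4 0x14b→b41/s1 L1-HIT; vc=[]
#5 0x9e→b19/s3 MISS; vc=[51]
#6 0x158→b43/s3 MISS; vc=[51,19]
#7 0x9c→b19/s3 VC-HIT; vc=[51,43]
#8 0x59→b11/s3 MISS; vc=[51,43,19]
#9 0x9d→b19/s3 VC-HIT; vc=[51,43,11]
#10 0x59→b11/s3 VC-HIT; vc=[51,43,19]

MISSES = 6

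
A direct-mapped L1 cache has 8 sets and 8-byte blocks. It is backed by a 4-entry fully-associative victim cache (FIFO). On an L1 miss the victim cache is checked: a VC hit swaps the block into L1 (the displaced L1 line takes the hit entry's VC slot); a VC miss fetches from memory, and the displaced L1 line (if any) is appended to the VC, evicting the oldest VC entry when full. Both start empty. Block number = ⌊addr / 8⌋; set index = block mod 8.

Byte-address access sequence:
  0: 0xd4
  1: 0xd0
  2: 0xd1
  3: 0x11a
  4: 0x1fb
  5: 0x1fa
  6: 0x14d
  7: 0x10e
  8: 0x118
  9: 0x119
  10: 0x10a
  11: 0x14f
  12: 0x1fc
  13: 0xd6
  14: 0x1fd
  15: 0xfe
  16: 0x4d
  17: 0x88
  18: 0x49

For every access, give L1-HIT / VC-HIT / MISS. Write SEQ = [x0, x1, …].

#0 0xd4→b26/s2 MISS; vc=[]
#1 0xd0→b26/s2 L1-HIT; vc=[]
#2 0xd1→b26/s2 L1-HIT; vc=[]
#3 0x11a→b35/s3 MISS; vc=[]
#4 0x1fb→b63/s7 MISS; vc=[]
#5 0x1fa→b63/s7 L1-HIT; vc=[]
#6 0x14d→b41/s1 MISS; vc=[]
#7 0x10e→b33/s1 MISS; vc=[41]
#8 0x118→b35/s3 L1-HIT; vc=[41]
#9 0x119→b35/s3 L1-HIT; vc=[41]
#10 0x10a→b33/s1 L1-HIT; vc=[41]
#11 0x14f→b41/s1 VC-HIT; vc=[33]
#12 0x1fc→b63/s7 L1-HIT; vc=[33]
#13 0xd6→b26/s2 L1-HIT; vc=[33]
#14 0x1fd→b63/s7 L1-HIT; vc=[33]
#15 0xfe→b31/s7 MISS; vc=[33,63]
#16 0x4d→b9/s1 MISS; vc=[33,63,41]
#17 0x88→b17/s1 MISS; vc=[33,63,41,9]
#18 0x49→b9/s1 VC-HIT; vc=[33,63,41,17]

SEQ = [MISS, L1-HIT, L1-HIT, MISS, MISS, L1-HIT, MISS, MISS, L1-HIT, L1-HIT, L1-HIT, VC-HIT, L1-HIT, L1-HIT, L1-HIT, MISS, MISS, MISS, VC-HIT]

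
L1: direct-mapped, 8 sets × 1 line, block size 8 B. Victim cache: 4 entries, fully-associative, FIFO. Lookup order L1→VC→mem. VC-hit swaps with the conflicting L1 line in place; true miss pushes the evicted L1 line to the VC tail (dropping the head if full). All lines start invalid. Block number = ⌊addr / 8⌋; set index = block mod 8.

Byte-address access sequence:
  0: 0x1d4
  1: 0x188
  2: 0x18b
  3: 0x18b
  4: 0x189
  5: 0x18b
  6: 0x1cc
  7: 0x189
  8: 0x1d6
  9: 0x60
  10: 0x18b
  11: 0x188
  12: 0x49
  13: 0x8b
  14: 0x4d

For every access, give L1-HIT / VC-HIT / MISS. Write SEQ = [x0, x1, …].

SEQ = [MISS, MISS, L1-HIT, L1-HIT, L1-HIT, L1-HIT, MISS, VC-HIT, L1-HIT, MISS, L1-HIT, L1-HIT, MISS, MISS, VC-HIT]

  [0] addr=0x1d4 blk=58 s=2: MISS | VC []
  [1] addr=0x188 blk=49 s=1: MISS | VC []
  [2] addr=0x18b blk=49 s=1: L1-HIT | VC []
  [3] addr=0x18b blk=49 s=1: L1-HIT | VC []
  [4] addr=0x189 blk=49 s=1: L1-HIT | VC []
  [5] addr=0x18b blk=49 s=1: L1-HIT | VC []
  [6] addr=0x1cc blk=57 s=1: MISS | VC [49]
  [7] addr=0x189 blk=49 s=1: VC-HIT | VC [57]
  [8] addr=0x1d6 blk=58 s=2: L1-HIT | VC [57]
  [9] addr=0x60 blk=12 s=4: MISS | VC [57]
  [10] addr=0x18b blk=49 s=1: L1-HIT | VC [57]
  [11] addr=0x188 blk=49 s=1: L1-HIT | VC [57]
  [12] addr=0x49 blk=9 s=1: MISS | VC [57, 49]
  [13] addr=0x8b blk=17 s=1: MISS | VC [57, 49, 9]
  [14] addr=0x4d blk=9 s=1: VC-HIT | VC [57, 49, 17]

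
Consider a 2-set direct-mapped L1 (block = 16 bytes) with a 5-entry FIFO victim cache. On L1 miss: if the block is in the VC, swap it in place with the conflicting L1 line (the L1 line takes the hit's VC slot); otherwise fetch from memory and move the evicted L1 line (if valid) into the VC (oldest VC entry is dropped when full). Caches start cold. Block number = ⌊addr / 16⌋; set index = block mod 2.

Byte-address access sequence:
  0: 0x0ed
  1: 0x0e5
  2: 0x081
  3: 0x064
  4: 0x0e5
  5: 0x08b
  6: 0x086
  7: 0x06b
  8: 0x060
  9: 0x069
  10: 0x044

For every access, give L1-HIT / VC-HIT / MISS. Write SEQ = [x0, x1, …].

SEQ = [MISS, L1-HIT, MISS, MISS, VC-HIT, VC-HIT, L1-HIT, VC-HIT, L1-HIT, L1-HIT, MISS]

0: 0xed (blk 14, set 0) → MISS  vc=[]
1: 0xe5 (blk 14, set 0) → L1-HIT  vc=[]
2: 0x81 (blk 8, set 0) → MISS  vc=[14]
3: 0x64 (blk 6, set 0) → MISS  vc=[14, 8]
4: 0xe5 (blk 14, set 0) → VC-HIT  vc=[6, 8]
5: 0x8b (blk 8, set 0) → VC-HIT  vc=[6, 14]
6: 0x86 (blk 8, set 0) → L1-HIT  vc=[6, 14]
7: 0x6b (blk 6, set 0) → VC-HIT  vc=[8, 14]
8: 0x60 (blk 6, set 0) → L1-HIT  vc=[8, 14]
9: 0x69 (blk 6, set 0) → L1-HIT  vc=[8, 14]
10: 0x44 (blk 4, set 0) → MISS  vc=[8, 14, 6]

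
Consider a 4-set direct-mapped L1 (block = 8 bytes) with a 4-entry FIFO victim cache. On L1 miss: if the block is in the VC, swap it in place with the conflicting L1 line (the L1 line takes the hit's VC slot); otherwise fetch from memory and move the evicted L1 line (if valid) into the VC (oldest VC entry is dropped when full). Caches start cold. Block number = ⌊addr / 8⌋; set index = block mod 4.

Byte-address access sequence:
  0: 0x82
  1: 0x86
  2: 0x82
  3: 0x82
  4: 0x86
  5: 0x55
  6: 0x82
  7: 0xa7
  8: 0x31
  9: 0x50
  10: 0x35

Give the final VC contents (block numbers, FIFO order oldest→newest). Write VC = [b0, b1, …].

#0 0x82→b16/s0 MISS; vc=[]
#1 0x86→b16/s0 L1-HIT; vc=[]
#2 0x82→b16/s0 L1-HIT; vc=[]
#3 0x82→b16/s0 L1-HIT; vc=[]
#4 0x86→b16/s0 L1-HIT; vc=[]
#5 0x55→b10/s2 MISS; vc=[]
#6 0x82→b16/s0 L1-HIT; vc=[]
#7 0xa7→b20/s0 MISS; vc=[16]
#8 0x31→b6/s2 MISS; vc=[16,10]
#9 0x50→b10/s2 VC-HIT; vc=[16,6]
#10 0x35→b6/s2 VC-HIT; vc=[16,10]

VC = [16, 10]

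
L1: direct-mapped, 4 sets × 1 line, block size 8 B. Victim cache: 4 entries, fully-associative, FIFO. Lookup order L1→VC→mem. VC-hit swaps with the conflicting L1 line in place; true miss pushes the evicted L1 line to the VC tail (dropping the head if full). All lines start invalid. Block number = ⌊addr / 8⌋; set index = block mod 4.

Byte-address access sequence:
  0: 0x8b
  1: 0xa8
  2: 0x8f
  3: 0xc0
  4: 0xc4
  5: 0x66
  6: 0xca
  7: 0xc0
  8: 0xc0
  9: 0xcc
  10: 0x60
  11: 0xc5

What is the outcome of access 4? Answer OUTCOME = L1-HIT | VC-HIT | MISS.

  [0] addr=0x8b blk=17 s=1: MISS | VC []
  [1] addr=0xa8 blk=21 s=1: MISS | VC [17]
  [2] addr=0x8f blk=17 s=1: VC-HIT | VC [21]
  [3] addr=0xc0 blk=24 s=0: MISS | VC [21]
  [4] addr=0xc4 blk=24 s=0: L1-HIT | VC [21]
  [5] addr=0x66 blk=12 s=0: MISS | VC [21, 24]
  [6] addr=0xca blk=25 s=1: MISS | VC [21, 24, 17]
  [7] addr=0xc0 blk=24 s=0: VC-HIT | VC [21, 12, 17]
  [8] addr=0xc0 blk=24 s=0: L1-HIT | VC [21, 12, 17]
  [9] addr=0xcc blk=25 s=1: L1-HIT | VC [21, 12, 17]
  [10] addr=0x60 blk=12 s=0: VC-HIT | VC [21, 24, 17]
  [11] addr=0xc5 blk=24 s=0: VC-HIT | VC [21, 12, 17]

OUTCOME = L1-HIT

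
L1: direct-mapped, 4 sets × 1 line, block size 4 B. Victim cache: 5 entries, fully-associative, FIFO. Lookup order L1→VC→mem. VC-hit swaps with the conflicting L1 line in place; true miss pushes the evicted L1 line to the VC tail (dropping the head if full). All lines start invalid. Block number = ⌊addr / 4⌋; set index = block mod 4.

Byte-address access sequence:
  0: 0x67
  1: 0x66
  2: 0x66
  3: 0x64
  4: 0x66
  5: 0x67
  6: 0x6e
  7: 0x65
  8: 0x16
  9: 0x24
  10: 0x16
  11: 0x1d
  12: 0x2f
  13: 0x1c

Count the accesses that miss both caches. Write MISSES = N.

MISSES = 6

  [0] addr=0x67 blk=25 s=1: MISS | VC []
  [1] addr=0x66 blk=25 s=1: L1-HIT | VC []
  [2] addr=0x66 blk=25 s=1: L1-HIT | VC []
  [3] addr=0x64 blk=25 s=1: L1-HIT | VC []
  [4] addr=0x66 blk=25 s=1: L1-HIT | VC []
  [5] addr=0x67 blk=25 s=1: L1-HIT | VC []
  [6] addr=0x6e blk=27 s=3: MISS | VC []
  [7] addr=0x65 blk=25 s=1: L1-HIT | VC []
  [8] addr=0x16 blk=5 s=1: MISS | VC [25]
  [9] addr=0x24 blk=9 s=1: MISS | VC [25, 5]
  [10] addr=0x16 blk=5 s=1: VC-HIT | VC [25, 9]
  [11] addr=0x1d blk=7 s=3: MISS | VC [25, 9, 27]
  [12] addr=0x2f blk=11 s=3: MISS | VC [25, 9, 27, 7]
  [13] addr=0x1c blk=7 s=3: VC-HIT | VC [25, 9, 27, 11]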